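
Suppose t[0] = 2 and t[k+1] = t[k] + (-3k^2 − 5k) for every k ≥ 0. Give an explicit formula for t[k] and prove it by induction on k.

Claim: t[k] = -k^3 − k^2 + 2k + 2.

Base case: t[0] = 2, and -0^3 − 0^2 + 2·0 + 2 = 2.
Assume t[j] = -j^3 − j^2 + 2j + 2.
Then t[j+1] = t[j] + (-3j^2 − 5j) = (-j^3 − j^2 + 2j + 2) + (-3j^2 − 5j) = -j^3 − 4j^2 − 3j + 2,
and -(j+1)^3 − (j+1)^2 + 2·(j+1) + 2 = -j^3 − 4j^2 − 3j + 2.
This completes the inductive step, so t[k] = -k^3 − k^2 + 2k + 2 for all k ≥ 0.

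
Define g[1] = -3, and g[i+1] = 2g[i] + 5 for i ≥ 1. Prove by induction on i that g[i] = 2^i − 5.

Base case: g[1] = -3, and 2^1 − 5 = 2 − 5 = -3.
Assume g[r] = 2^r − 5 for some r ≥ 1.
Then g[r+1] = 2g[r] + 5 = 2·(2^r − 5) + 5 = 2^{r+1} − 10 + 5 = 2^{r+1} − 5.
So the formula holds for r+1, and by induction g[i] = 2^i − 5 for all i ≥ 1.

g[i] = 2^i − 5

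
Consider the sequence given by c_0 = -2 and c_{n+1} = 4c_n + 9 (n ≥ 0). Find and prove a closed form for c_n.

Claim: c_n = 4^n − 3.

Base case: c_0 = -2, and 4^0 − 3 = 1 − 3 = -2.
Assume c_j = 4^j − 3 for some j ≥ 0.
Then c_{j+1} = 4c_j + 9 = 4·(4^j − 3) + 9 = 4^{j+1} − 12 + 9 = 4^{j+1} − 3.
This completes the inductive step, so c_n = 4^n − 3 for all n ≥ 0.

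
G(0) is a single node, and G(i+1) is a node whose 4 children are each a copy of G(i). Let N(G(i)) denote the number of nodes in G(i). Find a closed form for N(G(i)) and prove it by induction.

Claim: N(G(i)) = (4^{i+1} − 1)/3.

Base case: N(G(0)) = 1, and (4^{0+1} − 1)/3 = 1.
Assume N(G(k)) = (4^{k+1} − 1)/3.
Then N(G(k+1)) = 1 + 4N(G(k)) = 1 + 4·(4^{k+1} − 1)/3 = 1 + (4^{k+2} − 4)/3 = (3 + 4^{k+2} − 4)/3 = (4^{k+2} − 1)/3.
This completes the inductive step, so N(G(i)) = (4^{i+1} − 1)/3 for all i ≥ 0.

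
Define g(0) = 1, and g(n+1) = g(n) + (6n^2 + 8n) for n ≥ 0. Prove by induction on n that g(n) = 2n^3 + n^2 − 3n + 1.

Base case: g(0) = 1, and 2·0^3 + 0^2 − 3·0 + 1 = 1.
Assume g(r) = 2r^3 + r^2 − 3r + 1.
Then g(r+1) = g(r) + (6r^2 + 8r) = (2r^3 + r^2 − 3r + 1) + (6r^2 + 8r) = 2r^3 + 7r^2 + 5r + 1,
and 2·(r+1)^3 + (r+1)^2 − 3·(r+1) + 1 = 2r^3 + 7r^2 + 5r + 1.
By induction, g(n) = 2n^3 + n^2 − 3n + 1 for all n ≥ 0.

g(n) = 2n^3 + n^2 − 3n + 1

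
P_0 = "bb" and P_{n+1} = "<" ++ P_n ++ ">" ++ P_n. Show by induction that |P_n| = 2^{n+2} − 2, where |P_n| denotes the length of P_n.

Base case: |P_0| = 2, and 2^{0+2} − 2 = 2.
Assume |P_r| = 2^{r+2} − 2.
Then |P_{r+1}| = 1 + |P_r| + 1 + |P_r| = 2|P_r| + 2 = 2(2^{r+2} − 2) + 2 = 2^{r+3} − 4 + 2 = 2^{r+3} − 2.
This completes the inductive step, so |P_n| = 2^{n+2} − 2 for all n ≥ 0.

|P_n| = 2^{n+2} − 2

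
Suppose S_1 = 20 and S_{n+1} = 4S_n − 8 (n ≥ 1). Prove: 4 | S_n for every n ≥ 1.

Base case: S_1 = 20 = 4·5, so 4 | S_1.
Assume 4 | S_j, so S_j = 4t for some integer t.
Then S_{j+1} = 4S_j − 8 = 4·(4t) − 8 = 4(4t − 2), so 4 | S_{j+1}.
By induction, 4 | S_n for all n ≥ 1.

4 | S_n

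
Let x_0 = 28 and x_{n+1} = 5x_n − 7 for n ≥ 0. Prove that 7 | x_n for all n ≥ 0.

Base case: x_0 = 28 = 7·4, so 7 | x_0.
Assume 7 | x_k, so x_k = 7t for some integer t.
Then x_{k+1} = 5x_k − 7 = 5·(7t) − 7 = 7(5t − 1), so 7 | x_{k+1}.
Hence 7 | x_n for every n ≥ 0, by induction.

7 | x_n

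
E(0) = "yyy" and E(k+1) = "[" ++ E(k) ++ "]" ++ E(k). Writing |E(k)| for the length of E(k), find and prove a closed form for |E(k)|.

Claim: |E(k)| = 5·2^k − 2.

Base case: |E(0)| = 3, and 5·2^0 − 2 = 3.
Assume |E(m)| = 5·2^m − 2.
Then |E(m+1)| = 1 + |E(m)| + 1 + |E(m)| = 2|E(m)| + 2 = 2(5·2^m − 2) + 2 = 5·2^{m+1} − 4 + 2 = 5·2^{m+1} − 2.
Hence |E(k)| = 5·2^k − 2 for every k ≥ 0, by induction.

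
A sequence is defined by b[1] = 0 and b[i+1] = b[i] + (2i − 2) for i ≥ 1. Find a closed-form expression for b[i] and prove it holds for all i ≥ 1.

Claim: b[i] = i^2 − 3i + 2.

Base case: b[1] = 0, and 1^2 − 3·1 + 2 = 0.
Assume b[m] = m^2 − 3m + 2.
Then b[m+1] = b[m] + (2m − 2) = (m^2 − 3m + 2) + (2m − 2) = m^2 − m,
and (m+1)^2 − 3·(m+1) + 2 = m^2 − m.
Hence b[i] = i^2 − 3i + 2 for every i ≥ 1, by induction.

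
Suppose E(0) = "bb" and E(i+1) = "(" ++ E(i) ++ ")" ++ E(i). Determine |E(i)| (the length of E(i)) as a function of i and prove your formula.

Claim: |E(i)| = 2^{i+2} − 2.

Base case: |E(0)| = 2, and 2^{0+2} − 2 = 2.
Assume |E(k)| = 2^{k+2} − 2.
Then |E(k+1)| = 1 + |E(k)| + 1 + |E(k)| = 2|E(k)| + 2 = 2(2^{k+2} − 2) + 2 = 2^{k+3} − 4 + 2 = 2^{k+3} − 2.
By induction, |E(i)| = 2^{i+2} − 2 for all i ≥ 0.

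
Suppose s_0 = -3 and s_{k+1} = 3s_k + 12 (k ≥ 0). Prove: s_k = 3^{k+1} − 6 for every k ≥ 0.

Base case: s_0 = -3, and 3^{0+1} − 6 = 3 − 6 = -3.
Assume s_r = 3^{r+1} − 6 for some r ≥ 0.
Then s_{r+1} = 3s_r + 12 = 3·(3^{r+1} − 6) + 12 = 3^{r+2} − 18 + 12 = 3^{r+2} − 6.
So the formula holds for r+1, and by induction s_k = 3^{k+1} − 6 for all k ≥ 0.

s_k = 3^{k+1} − 6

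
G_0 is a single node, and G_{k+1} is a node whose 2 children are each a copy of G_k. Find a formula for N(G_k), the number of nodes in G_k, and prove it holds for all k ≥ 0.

Claim: N(G_k) = 2^{k+1} − 1.

Base case: N(G_0) = 1, and 2^{0+1} − 1 = 1.
Assume N(G_r) = 2^{r+1} − 1.
Then N(G_{r+1}) = 1 + 2N(G_r) = 1 + 2(2^{r+1} − 1) = 2^{r+2} − 2 + 1 = 2^{r+2} − 1.
Hence N(G_k) = 2^{k+1} − 1 for every k ≥ 0, by induction.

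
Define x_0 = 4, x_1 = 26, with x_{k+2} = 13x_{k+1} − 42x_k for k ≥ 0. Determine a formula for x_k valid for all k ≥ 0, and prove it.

Claim: x_k = 2·6^k + 2·7^k.

Base cases: x_0 = 4 and 2·6^0 + 2·7^0 = 4; x_1 = 26 and 2·6^1 + 2·7^1 = 26.
Assume x_j = 2·6^j + 2·7^j for all 0 ≤ j ≤ r, where r ≥ 1.
Then x_{r+1} = 13x_r − 42x_{r−1} = 13·(2·6^r + 2·7^r) − 42·(2·6^{r−1} + 2·7^{r−1}) = 2·(13·6 − 42)6^{r−1} + 2·(13·7 − 42)7^{r−1} = 72·6^{r−1} + 98·7^{r−1} = 2·6^{r+1} + 2·7^{r+1}.
This completes the inductive step, so x_k = 2·6^k + 2·7^k for all k ≥ 0.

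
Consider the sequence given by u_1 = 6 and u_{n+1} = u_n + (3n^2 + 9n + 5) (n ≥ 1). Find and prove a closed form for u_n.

Claim: u_n = n^3 + 3n^2 + n + 1.

Base case: u_1 = 6, and 1^3 + 3·1^2 + 1 + 1 = 6.
Assume u_j = j^3 + 3j^2 + j + 1.
Then u_{j+1} = u_j + (3j^2 + 9j + 5) = (j^3 + 3j^2 + j + 1) + (3j^2 + 9j + 5) = j^3 + 6j^2 + 10j + 6,
and (j+1)^3 + 3·(j+1)^2 + (j+1) + 1 = j^3 + 6j^2 + 10j + 6.
By induction, u_n = n^3 + 3n^2 + n + 1 for all n ≥ 1.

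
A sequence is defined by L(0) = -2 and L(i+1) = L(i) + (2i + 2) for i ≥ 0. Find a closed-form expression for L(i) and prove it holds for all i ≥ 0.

Claim: L(i) = i^2 + i − 2.

Base case: L(0) = -2, and 0^2 + 0 − 2 = -2.
Assume L(r) = r^2 + r − 2.
Then L(r+1) = L(r) + (2r + 2) = (r^2 + r − 2) + (2r + 2) = r^2 + 3r,
and (r+1)^2 + (r+1) − 2 = r^2 + 3r.
This completes the inductive step, so L(i) = i^2 + i − 2 for all i ≥ 0.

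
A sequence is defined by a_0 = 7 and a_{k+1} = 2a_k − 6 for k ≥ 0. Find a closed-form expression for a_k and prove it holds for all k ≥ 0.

Claim: a_k = 2^k + 6.

Base case: a_0 = 7, and 2^0 + 6 = 1 + 6 = 7.
Assume a_m = 2^m + 6 for some m ≥ 0.
Then a_{m+1} = 2a_m − 6 = 2·(2^m + 6) − 6 = 2^{m+1} + 12 − 6 = 2^{m+1} + 6.
So the formula holds for m+1, and by induction a_k = 2^k + 6 for all k ≥ 0.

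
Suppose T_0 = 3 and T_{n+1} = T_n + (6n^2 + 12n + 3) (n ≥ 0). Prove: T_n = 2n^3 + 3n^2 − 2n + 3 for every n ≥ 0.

Base case: T_0 = 3, and 2·0^3 + 3·0^2 − 2·0 + 3 = 3.
Assume T_m = 2m^3 + 3m^2 − 2m + 3.
Then T_{m+1} = T_m + (6m^2 + 12m + 3) = (2m^3 + 3m^2 − 2m + 3) + (6m^2 + 12m + 3) = 2m^3 + 9m^2 + 10m + 6,
and 2·(m+1)^3 + 3·(m+1)^2 − 2·(m+1) + 3 = 2m^3 + 9m^2 + 10m + 6.
By induction, T_n = 2n^3 + 3n^2 − 2n + 3 for all n ≥ 0.

T_n = 2n^3 + 3n^2 − 2n + 3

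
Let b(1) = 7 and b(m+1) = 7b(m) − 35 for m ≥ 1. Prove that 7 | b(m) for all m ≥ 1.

Base case: b(1) = 7 = 7·1, so 7 | b(1).
Assume 7 | b(j), so b(j) = 7t for some integer t.
Then b(j+1) = 7b(j) − 35 = 7·(7t) − 35 = 7(7t − 5), so 7 | b(j+1).
So the property holds for j+1, and by induction 7 | b(m) for all m ≥ 1.

7 | b(m)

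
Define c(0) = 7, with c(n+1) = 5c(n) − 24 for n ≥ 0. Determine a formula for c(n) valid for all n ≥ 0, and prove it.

Claim: c(n) = 5^n + 6.

Base case: c(0) = 7, and 5^0 + 6 = 1 + 6 = 7.
Assume c(j) = 5^j + 6 for some j ≥ 0.
Then c(j+1) = 5c(j) − 24 = 5·(5^j + 6) − 24 = 5^{j+1} + 30 − 24 = 5^{j+1} + 6.
Hence c(n) = 5^n + 6 for every n ≥ 0, by induction.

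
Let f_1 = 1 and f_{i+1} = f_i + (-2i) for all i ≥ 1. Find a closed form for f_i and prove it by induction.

Claim: f_i = -i^2 + i + 1.

Base case: f_1 = 1, and -1^2 + 1 + 1 = 1.
Assume f_m = -m^2 + m + 1.
Then f_{m+1} = f_m + (-2m) = (-m^2 + m + 1) + (-2m) = -m^2 − m + 1,
and -(m+1)^2 + (m+1) + 1 = -m^2 − m + 1.
This completes the inductive step, so f_i = -i^2 + i + 1 for all i ≥ 1.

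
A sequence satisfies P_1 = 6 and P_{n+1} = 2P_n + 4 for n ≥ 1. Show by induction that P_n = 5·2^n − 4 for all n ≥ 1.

Base case: P_1 = 6, and 5·2^1 − 4 = 10 − 4 = 6.
Assume P_m = 5·2^m − 4 for some m ≥ 1.
Then P_{m+1} = 2P_m + 4 = 2·(5·2^m − 4) + 4 = 10·2^m − 8 + 4 = 5·2^{m+1} − 4.
By induction, P_n = 5·2^n − 4 for all n ≥ 1.

P_n = 5·2^n − 4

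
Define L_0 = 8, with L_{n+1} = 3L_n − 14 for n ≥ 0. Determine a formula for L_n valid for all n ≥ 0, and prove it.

Claim: L_n = 3^n + 7.

Base case: L_0 = 8, and 3^0 + 7 = 1 + 7 = 8.
Assume L_j = 3^j + 7 for some j ≥ 0.
Then L_{j+1} = 3L_j − 14 = 3·(3^j + 7) − 14 = 3^{j+1} + 21 − 14 = 3^{j+1} + 7.
So the formula holds for j+1, and by induction L_n = 3^n + 7 for all n ≥ 0.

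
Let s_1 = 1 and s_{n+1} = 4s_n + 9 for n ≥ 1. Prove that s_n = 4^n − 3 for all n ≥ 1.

Base case: s_1 = 1, and 4^1 − 3 = 4 − 3 = 1.
Assume s_m = 4^m − 3 for some m ≥ 1.
Then s_{m+1} = 4s_m + 9 = 4·(4^m − 3) + 9 = 4^{m+1} − 12 + 9 = 4^{m+1} − 3.
Hence s_n = 4^n − 3 for every n ≥ 1, by induction.

s_n = 4^n − 3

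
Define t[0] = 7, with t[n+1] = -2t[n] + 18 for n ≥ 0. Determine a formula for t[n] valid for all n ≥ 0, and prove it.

Claim: t[n] = (-2)^n + 6.

Base case: t[0] = 7, and (-2)^0 + 6 = 1 + 6 = 7.
Assume t[m] = (-2)^m + 6 for some m ≥ 0.
Then t[m+1] = -2t[m] + 18 = -2·((-2)^m + 6) + 18 = -2·(-2)^m − 12 + 18 = (-2)^{m+1} + 6.
By induction, t[n] = (-2)^n + 6 for all n ≥ 0.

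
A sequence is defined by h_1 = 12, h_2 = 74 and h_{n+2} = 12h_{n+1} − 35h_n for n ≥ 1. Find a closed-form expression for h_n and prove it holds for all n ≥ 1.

Claim: h_n = 7^n + 5^n.

Base cases: h_1 = 12 and 7^1 + 5^1 = 12; h_2 = 74 and 7^2 + 5^2 = 74.
Assume h_i = 7^i + 5^i for all 1 ≤ i ≤ j, where j ≥ 2.
Then h_{j+1} = 12h_j − 35h_{j−1} = 12·(7^j + 5^j) − 35·(7^{j−1} + 5^{j−1}) = (12·7 − 35)7^{j−1} + (12·5 − 35)5^{j−1} = 49·7^{j−1} + 25·5^{j−1} = 7^{j+1} + 5^{j+1}.
Hence h_n = 7^n + 5^n for every n ≥ 1, by strong induction.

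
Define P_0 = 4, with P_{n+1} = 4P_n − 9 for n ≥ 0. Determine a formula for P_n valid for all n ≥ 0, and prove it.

Claim: P_n = 4^n + 3.

Base case: P_0 = 4, and 4^0 + 3 = 1 + 3 = 4.
Assume P_r = 4^r + 3 for some r ≥ 0.
Then P_{r+1} = 4P_r − 9 = 4·(4^r + 3) − 9 = 4^{r+1} + 12 − 9 = 4^{r+1} + 3.
This completes the inductive step, so P_n = 4^n + 3 for all n ≥ 0.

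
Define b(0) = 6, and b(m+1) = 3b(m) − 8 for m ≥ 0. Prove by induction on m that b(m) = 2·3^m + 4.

Base case: b(0) = 6, and 2·3^0 + 4 = 2 + 4 = 6.
Assume b(k) = 2·3^k + 4 for some k ≥ 0.
Then b(k+1) = 3b(k) − 8 = 3·(2·3^k + 4) − 8 = 6·3^k + 12 − 8 = 2·3^{k+1} + 4.
So the formula holds for k+1, and by induction b(m) = 2·3^m + 4 for all m ≥ 0.

b(m) = 2·3^m + 4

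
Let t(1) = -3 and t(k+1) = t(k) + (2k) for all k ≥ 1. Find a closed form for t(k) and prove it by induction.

Claim: t(k) = k^2 − k − 3.

Base case: t(1) = -3, and 1^2 − 1 − 3 = -3.
Assume t(r) = r^2 − r − 3.
Then t(r+1) = t(r) + (2r) = (r^2 − r − 3) + (2r) = r^2 + r − 3,
and (r+1)^2 − (r+1) − 3 = r^2 + r − 3.
This completes the inductive step, so t(k) = k^2 − k − 3 for all k ≥ 1.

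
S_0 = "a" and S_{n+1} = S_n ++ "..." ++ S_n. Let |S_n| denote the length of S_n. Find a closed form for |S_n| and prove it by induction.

Claim: |S_n| = 2^{n+2} − 3.

Base case: |S_0| = 1, and 2^{0+2} − 3 = 1.
Assume |S_j| = 2^{j+2} − 3.
Then |S_{j+1}| = |S_j| + 3 + |S_j| = 2|S_j| + 3 = 2(2^{j+2} − 3) + 3 = 2^{j+3} − 6 + 3 = 2^{j+3} − 3.
This completes the inductive step, so |S_n| = 2^{n+2} − 3 for all n ≥ 0.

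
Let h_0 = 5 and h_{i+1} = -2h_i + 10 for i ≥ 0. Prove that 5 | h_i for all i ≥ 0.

Base case: h_0 = 5 = 5·1, so 5 | h_0.
Assume 5 | h_r, so h_r = 5t for some integer t.
Then h_{r+1} = -2h_r + 10 = -2·(5t) + 10 = 5(-2t + 2), so 5 | h_{r+1}.
By induction, 5 | h_i for all i ≥ 0.

5 | h_i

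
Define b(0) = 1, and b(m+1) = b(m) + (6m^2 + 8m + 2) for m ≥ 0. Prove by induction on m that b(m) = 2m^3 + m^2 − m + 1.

Base case: b(0) = 1, and 2·0^3 + 0^2 − 0 + 1 = 1.
Assume b(r) = 2r^3 + r^2 − r + 1.
Then b(r+1) = b(r) + (6r^2 + 8r + 2) = (2r^3 + r^2 − r + 1) + (6r^2 + 8r + 2) = 2r^3 + 7r^2 + 7r + 3,
and 2·(r+1)^3 + (r+1)^2 − (r+1) + 1 = 2r^3 + 7r^2 + 7r + 3.
This completes the inductive step, so b(m) = 2m^3 + m^2 − m + 1 for all m ≥ 0.

b(m) = 2m^3 + m^2 − m + 1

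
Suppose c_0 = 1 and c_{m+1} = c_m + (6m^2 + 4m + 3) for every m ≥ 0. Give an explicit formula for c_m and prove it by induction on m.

Claim: c_m = 2m^3 − m^2 + 2m + 1.

Base case: c_0 = 1, and 2·0^3 − 0^2 + 2·0 + 1 = 1.
Assume c_k = 2k^3 − k^2 + 2k + 1.
Then c_{k+1} = c_k + (6k^2 + 4k + 3) = (2k^3 − k^2 + 2k + 1) + (6k^2 + 4k + 3) = 2k^3 + 5k^2 + 6k + 4,
and 2·(k+1)^3 − (k+1)^2 + 2·(k+1) + 1 = 2k^3 + 5k^2 + 6k + 4.
Hence c_m = 2m^3 − m^2 + 2m + 1 for every m ≥ 0, by induction.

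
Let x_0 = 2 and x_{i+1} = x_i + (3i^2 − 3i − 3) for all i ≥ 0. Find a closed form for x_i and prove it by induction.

Claim: x_i = i^3 − 3i^2 − i + 2.

Base case: x_0 = 2, and 0^3 − 3·0^2 − 0 + 2 = 2.
Assume x_m = m^3 − 3m^2 − m + 2.
Then x_{m+1} = x_m + (3m^2 − 3m − 3) = (m^3 − 3m^2 − m + 2) + (3m^2 − 3m − 3) = m^3 − 4m − 1,
and (m+1)^3 − 3·(m+1)^2 − (m+1) + 2 = m^3 − 4m − 1.
Hence x_i = i^3 − 3i^2 − i + 2 for every i ≥ 0, by induction.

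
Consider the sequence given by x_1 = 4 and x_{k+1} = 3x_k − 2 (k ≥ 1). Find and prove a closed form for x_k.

Claim: x_k = 3^k + 1.

Base case: x_1 = 4, and 3^1 + 1 = 3 + 1 = 4.
Assume x_r = 3^r + 1 for some r ≥ 1.
Then x_{r+1} = 3x_r − 2 = 3·(3^r + 1) − 2 = 3^{r+1} + 3 − 2 = 3^{r+1} + 1.
So the formula holds for r+1, and by induction x_k = 3^k + 1 for all k ≥ 1.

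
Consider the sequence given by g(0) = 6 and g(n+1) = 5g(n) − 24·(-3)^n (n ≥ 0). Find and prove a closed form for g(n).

Claim: g(n) = 3·5^n + 3·(-3)^n.

Base case: g(0) = 6, and 3·5^0 + 3·(-3)^0 = 3 + 3 = 6.
Assume g(j) = 3·5^j + 3·(-3)^j for some j ≥ 0.
Then g(j+1) = 5g(j) − 24·(-3)^j = 5·(3·5^j + 3·(-3)^j) − 24·(-3)^j = 3·5^{j+1} + 15·(-3)^j − 24·(-3)^j = 3·5^{j+1} − 9·(-3)^j = 3·5^{j+1} + 3·(-3)^{j+1}.
So the formula holds for j+1, and by induction g(n) = 3·5^n + 3·(-3)^n for all n ≥ 0.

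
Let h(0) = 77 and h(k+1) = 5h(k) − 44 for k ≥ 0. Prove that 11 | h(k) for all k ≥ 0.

Base case: h(0) = 77 = 11·7, so 11 | h(0).
Assume 11 | h(m), so h(m) = 11t for some integer t.
Then h(m+1) = 5h(m) − 44 = 5·(11t) − 44 = 11(5t − 4), so 11 | h(m+1).
This completes the inductive step, so 11 | h(k) for all k ≥ 0.

11 | h(k)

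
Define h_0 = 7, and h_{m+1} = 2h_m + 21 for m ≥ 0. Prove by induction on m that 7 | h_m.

Base case: h_0 = 7 = 7·1, so 7 | h_0.
Assume 7 | h_r, so h_r = 7t for some integer t.
Then h_{r+1} = 2h_r + 21 = 2·(7t) + 21 = 7(2t + 3), so 7 | h_{r+1}.
So the property holds for r+1, and by induction 7 | h_m for all m ≥ 0.

7 | h_m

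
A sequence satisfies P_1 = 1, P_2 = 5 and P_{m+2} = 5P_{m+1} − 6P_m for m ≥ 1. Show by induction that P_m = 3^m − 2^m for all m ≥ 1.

Base cases: P_1 = 1 and 3^1 − 2^1 = 1; P_2 = 5 and 3^2 − 2^2 = 5.
Assume P_j = 3^j − 2^j for all 1 ≤ j ≤ k, where k ≥ 2.
Then P_{k+1} = 5P_k − 6P_{k−1} = 5·(3^k − 2^k) − 6·(3^{k−1} − 2^{k−1}) = (5·3 − 6)3^{k−1} − (5·2 − 6)2^{k−1} = 9·3^{k−1} − 4·2^{k−1} = 3^{k+1} − 2^{k+1}.
This completes the inductive step, so P_m = 3^m − 2^m for all m ≥ 1.

P_m = 3^m − 2^m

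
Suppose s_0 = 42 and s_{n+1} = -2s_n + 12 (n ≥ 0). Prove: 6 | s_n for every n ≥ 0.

Base case: s_0 = 42 = 6·7, so 6 | s_0.
Assume 6 | s_k, so s_k = 6t for some integer t.
Then s_{k+1} = -2s_k + 12 = -2·(6t) + 12 = 6(-2t + 2), so 6 | s_{k+1}.
By induction, 6 | s_n for all n ≥ 0.

6 | s_n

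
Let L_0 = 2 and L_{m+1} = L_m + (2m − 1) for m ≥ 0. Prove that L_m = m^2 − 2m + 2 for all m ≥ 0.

Base case: L_0 = 2, and 0^2 − 2·0 + 2 = 2.
Assume L_k = k^2 − 2k + 2.
Then L_{k+1} = L_k + (2k − 1) = (k^2 − 2k + 2) + (2k − 1) = k^2 + 1,
and (k+1)^2 − 2·(k+1) + 2 = k^2 + 1.
By induction, L_m = m^2 − 2m + 2 for all m ≥ 0.

L_m = m^2 − 2m + 2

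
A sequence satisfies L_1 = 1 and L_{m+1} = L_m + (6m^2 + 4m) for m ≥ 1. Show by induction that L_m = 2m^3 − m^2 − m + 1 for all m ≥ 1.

Base case: L_1 = 1, and 2·1^3 − 1^2 − 1 + 1 = 1.
Assume L_k = 2k^3 − k^2 − k + 1.
Then L_{k+1} = L_k + (6k^2 + 4k) = (2k^3 − k^2 − k + 1) + (6k^2 + 4k) = 2k^3 + 5k^2 + 3k + 1,
and 2·(k+1)^3 − (k+1)^2 − (k+1) + 1 = 2k^3 + 5k^2 + 3k + 1.
Hence L_m = 2m^3 − m^2 − m + 1 for every m ≥ 1, by induction.

L_m = 2m^3 − m^2 − m + 1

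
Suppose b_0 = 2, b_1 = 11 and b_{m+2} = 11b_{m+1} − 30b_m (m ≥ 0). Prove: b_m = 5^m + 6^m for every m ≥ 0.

Base cases: b_0 = 2 and 5^0 + 6^0 = 2; b_1 = 11 and 5^1 + 6^1 = 11.
Assume b_j = 5^j + 6^j for all 0 ≤ j ≤ k, where k ≥ 1.
Then b_{k+1} = 11b_k − 30b_{k−1} = 11·(5^k + 6^k) − 30·(5^{k−1} + 6^{k−1}) = (11·5 − 30)5^{k−1} + (11·6 − 30)6^{k−1} = 25·5^{k−1} + 36·6^{k−1} = 5^{k+1} + 6^{k+1}.
This completes the inductive step, so b_m = 5^m + 6^m for all m ≥ 0.

b_m = 5^m + 6^m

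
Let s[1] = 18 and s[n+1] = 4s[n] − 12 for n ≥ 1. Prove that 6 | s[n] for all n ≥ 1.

Base case: s[1] = 18 = 6·3, so 6 | s[1].
Assume 6 | s[j], so s[j] = 6t for some integer t.
Then s[j+1] = 4s[j] − 12 = 4·(6t) − 12 = 6(4t − 2), so 6 | s[j+1].
This completes the inductive step, so 6 | s[n] for all n ≥ 1.

6 | s[n]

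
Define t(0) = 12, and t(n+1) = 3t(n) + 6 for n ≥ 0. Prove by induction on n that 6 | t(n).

Base case: t(0) = 12 = 6·2, so 6 | t(0).
Assume 6 | t(k), so t(k) = 6s for some integer s.
Then t(k+1) = 3t(k) + 6 = 3·(6s) + 6 = 6(3s + 1), so 6 | t(k+1).
So the property holds for k+1, and by induction 6 | t(n) for all n ≥ 0.

6 | t(n)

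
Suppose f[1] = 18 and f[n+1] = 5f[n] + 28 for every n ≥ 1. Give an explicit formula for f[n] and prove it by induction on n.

Claim: f[n] = 5^{n+1} − 7.

Base case: f[1] = 18, and 5^{1+1} − 7 = 25 − 7 = 18.
Assume f[j] = 5^{j+1} − 7 for some j ≥ 1.
Then f[j+1] = 5f[j] + 28 = 5·(5^{j+1} − 7) + 28 = 5^{j+2} − 35 + 28 = 5^{j+2} − 7.
By induction, f[n] = 5^{n+1} − 7 for all n ≥ 1.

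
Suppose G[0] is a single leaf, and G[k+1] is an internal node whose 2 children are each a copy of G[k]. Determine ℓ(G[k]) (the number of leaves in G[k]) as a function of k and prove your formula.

Claim: ℓ(G[k]) = 2^k.

Base case: ℓ(G[0]) = 1, and 2^0 = 1.
Assume ℓ(G[m]) = 2^m.
Then ℓ(G[m+1]) = 2·ℓ(G[m]) = 2·2^m = 2^{m+1}.
So the formula holds for m+1, and by induction ℓ(G[k]) = 2^k for all k ≥ 0.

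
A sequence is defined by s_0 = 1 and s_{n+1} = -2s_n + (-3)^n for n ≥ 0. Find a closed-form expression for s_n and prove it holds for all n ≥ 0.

Claim: s_n = 2·(-2)^n − (-3)^n.

Base case: s_0 = 1, and 2·(-2)^0 − (-3)^0 = 2 − 1 = 1.
Assume s_m = 2·(-2)^m − (-3)^m for some m ≥ 0.
Then s_{m+1} = -2s_m + (-3)^m = -2·(2·(-2)^m − (-3)^m) + (-3)^m = 2·(-2)^{m+1} + 2·(-3)^m + (-3)^m = 2·(-2)^{m+1} + 3·(-3)^m = 2·(-2)^{m+1} − (-3)^{m+1}.
This completes the inductive step, so s_n = 2·(-2)^n − (-3)^n for all n ≥ 0.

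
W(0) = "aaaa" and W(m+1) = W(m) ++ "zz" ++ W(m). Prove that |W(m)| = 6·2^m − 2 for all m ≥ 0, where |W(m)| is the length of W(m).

Base case: |W(0)| = 4, and 6·2^0 − 2 = 4.
Assume |W(r)| = 6·2^r − 2.
Then |W(r+1)| = |W(r)| + 2 + |W(r)| = 2|W(r)| + 2 = 2(6·2^r − 2) + 2 = 6·2^{r+1} − 4 + 2 = 6·2^{r+1} − 2.
Hence |W(m)| = 6·2^m − 2 for every m ≥ 0, by induction.

|W(m)| = 6·2^m − 2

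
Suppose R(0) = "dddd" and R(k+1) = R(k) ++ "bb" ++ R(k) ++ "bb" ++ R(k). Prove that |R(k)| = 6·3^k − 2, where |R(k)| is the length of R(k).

Base case: |R(0)| = 4, and 6·3^0 − 2 = 4.
Assume |R(j)| = 6·3^j − 2.
Then |R(j+1)| = 3|R(j)| + 4 = 3(6·3^j − 2) + 4 = 6·3^{j+1} − 6 + 4 = 6·3^{j+1} − 2.
So the formula holds for j+1, and by induction |R(k)| = 6·3^k − 2 for all k ≥ 0.

|R(k)| = 6·3^k − 2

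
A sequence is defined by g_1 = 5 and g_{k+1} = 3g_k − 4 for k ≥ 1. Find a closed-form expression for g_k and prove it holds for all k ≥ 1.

Claim: g_k = 3^k + 2.

Base case: g_1 = 5, and 3^1 + 2 = 3 + 2 = 5.
Assume g_m = 3^m + 2 for some m ≥ 1.
Then g_{m+1} = 3g_m − 4 = 3·(3^m + 2) − 4 = 3^{m+1} + 6 − 4 = 3^{m+1} + 2.
Hence g_k = 3^k + 2 for every k ≥ 1, by induction.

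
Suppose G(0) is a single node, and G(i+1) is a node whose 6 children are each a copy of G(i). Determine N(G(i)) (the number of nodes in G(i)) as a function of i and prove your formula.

Claim: N(G(i)) = (6^{i+1} − 1)/5.

Base case: N(G(0)) = 1, and (6^{0+1} − 1)/5 = 1.
Assume N(G(r)) = (6^{r+1} − 1)/5.
Then N(G(r+1)) = 1 + 6N(G(r)) = 1 + 6·(6^{r+1} − 1)/5 = 1 + (6^{r+2} − 6)/5 = (5 + 6^{r+2} − 6)/5 = (6^{r+2} − 1)/5.
By induction, N(G(i)) = (6^{i+1} − 1)/5 for all i ≥ 0.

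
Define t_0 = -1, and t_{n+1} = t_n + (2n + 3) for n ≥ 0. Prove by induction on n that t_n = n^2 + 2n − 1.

Base case: t_0 = -1, and 0^2 + 2·0 − 1 = -1.
Assume t_r = r^2 + 2r − 1.
Then t_{r+1} = t_r + (2r + 3) = (r^2 + 2r − 1) + (2r + 3) = r^2 + 4r + 2,
and (r+1)^2 + 2·(r+1) − 1 = r^2 + 4r + 2.
By induction, t_n = n^2 + 2n − 1 for all n ≥ 0.

t_n = n^2 + 2n − 1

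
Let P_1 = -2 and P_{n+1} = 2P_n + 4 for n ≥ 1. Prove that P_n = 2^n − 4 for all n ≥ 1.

Base case: P_1 = -2, and 2^1 − 4 = 2 − 4 = -2.
Assume P_r = 2^r − 4 for some r ≥ 1.
Then P_{r+1} = 2P_r + 4 = 2·(2^r − 4) + 4 = 2^{r+1} − 8 + 4 = 2^{r+1} − 4.
This completes the inductive step, so P_n = 2^n − 4 for all n ≥ 1.

P_n = 2^n − 4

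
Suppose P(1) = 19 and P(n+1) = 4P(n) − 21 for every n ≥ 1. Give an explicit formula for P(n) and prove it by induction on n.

Claim: P(n) = 3·4^n + 7.

Base case: P(1) = 19, and 3·4^1 + 7 = 12 + 7 = 19.
Assume P(r) = 3·4^r + 7 for some r ≥ 1.
Then P(r+1) = 4P(r) − 21 = 4·(3·4^r + 7) − 21 = 12·4^r + 28 − 21 = 3·4^{r+1} + 7.
Hence P(n) = 3·4^n + 7 for every n ≥ 1, by induction.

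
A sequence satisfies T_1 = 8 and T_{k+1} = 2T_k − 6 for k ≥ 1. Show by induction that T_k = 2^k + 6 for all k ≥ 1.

Base case: T_1 = 8, and 2^1 + 6 = 2 + 6 = 8.
Assume T_r = 2^r + 6 for some r ≥ 1.
Then T_{r+1} = 2T_r − 6 = 2·(2^r + 6) − 6 = 2^{r+1} + 12 − 6 = 2^{r+1} + 6.
Hence T_k = 2^k + 6 for every k ≥ 1, by induction.

T_k = 2^k + 6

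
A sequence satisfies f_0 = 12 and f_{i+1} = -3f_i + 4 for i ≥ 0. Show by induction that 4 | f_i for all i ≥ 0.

Base case: f_0 = 12 = 4·3, so 4 | f_0.
Assume 4 | f_r, so f_r = 4t for some integer t.
Then f_{r+1} = -3f_r + 4 = -3·(4t) + 4 = 4(-3t + 1), so 4 | f_{r+1}.
By induction, 4 | f_i for all i ≥ 0.

4 | f_i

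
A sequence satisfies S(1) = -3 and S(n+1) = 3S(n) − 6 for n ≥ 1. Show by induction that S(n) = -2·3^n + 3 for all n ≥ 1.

Base case: S(1) = -3, and -2·3^1 + 3 = -6 + 3 = -3.
Assume S(k) = -2·3^k + 3 for some k ≥ 1.
Then S(k+1) = 3S(k) − 6 = 3·(-2·3^k + 3) − 6 = -6·3^k + 9 − 6 = -2·3^{k+1} + 3.
This completes the inductive step, so S(n) = -2·3^n + 3 for all n ≥ 1.

S(n) = -2·3^n + 3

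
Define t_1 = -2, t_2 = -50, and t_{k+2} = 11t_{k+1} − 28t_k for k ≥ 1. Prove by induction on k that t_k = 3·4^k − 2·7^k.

Base cases: t_1 = -2 and 3·4^1 − 2·7^1 = -2; t_2 = -50 and 3·4^2 − 2·7^2 = -50.
Assume t_j = 3·4^j − 2·7^j for all 1 ≤ j ≤ r, where r ≥ 2.
Then t_{r+1} = 11t_r − 28t_{r−1} = 11·(3·4^r − 2·7^r) − 28·(3·4^{r−1} − 2·7^{r−1}) = 3·(11·4 − 28)4^{r−1} − 2·(11·7 − 28)7^{r−1} = 48·4^{r−1} − 98·7^{r−1} = 3·4^{r+1} − 2·7^{r+1}.
So the formula holds for r+1, and by strong induction t_k = 3·4^k − 2·7^k for all k ≥ 1.

t_k = 3·4^k − 2·7^k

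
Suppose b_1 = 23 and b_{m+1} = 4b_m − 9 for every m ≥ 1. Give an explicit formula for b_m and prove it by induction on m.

Claim: b_m = 5·4^m + 3.

Base case: b_1 = 23, and 5·4^1 + 3 = 20 + 3 = 23.
Assume b_k = 5·4^k + 3 for some k ≥ 1.
Then b_{k+1} = 4b_k − 9 = 4·(5·4^k + 3) − 9 = 20·4^k + 12 − 9 = 5·4^{k+1} + 3.
By induction, b_m = 5·4^m + 3 for all m ≥ 1.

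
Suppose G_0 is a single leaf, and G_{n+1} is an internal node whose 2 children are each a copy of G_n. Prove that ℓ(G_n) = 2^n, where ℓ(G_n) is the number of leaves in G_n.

Base case: ℓ(G_0) = 1, and 2^0 = 1.
Assume ℓ(G_r) = 2^r.
Then ℓ(G_{r+1}) = 2·ℓ(G_r) = 2·2^r = 2^{r+1}.
So the formula holds for r+1, and by induction ℓ(G_n) = 2^n for all n ≥ 0.

ℓ(G_n) = 2^n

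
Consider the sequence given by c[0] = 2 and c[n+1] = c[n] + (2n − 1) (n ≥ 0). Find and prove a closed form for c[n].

Claim: c[n] = n^2 − 2n + 2.

Base case: c[0] = 2, and 0^2 − 2·0 + 2 = 2.
Assume c[j] = j^2 − 2j + 2.
Then c[j+1] = c[j] + (2j − 1) = (j^2 − 2j + 2) + (2j − 1) = j^2 + 1,
and (j+1)^2 − 2·(j+1) + 2 = j^2 + 1.
By induction, c[n] = n^2 − 2n + 2 for all n ≥ 0.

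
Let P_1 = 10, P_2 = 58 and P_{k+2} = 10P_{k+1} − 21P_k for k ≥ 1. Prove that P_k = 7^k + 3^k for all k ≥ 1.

Base cases: P_1 = 10 and 7^1 + 3^1 = 10; P_2 = 58 and 7^2 + 3^2 = 58.
Assume P_i = 7^i + 3^i for all 1 ≤ i ≤ j, where j ≥ 2.
Then P_{j+1} = 10P_j − 21P_{j−1} = 10·(7^j + 3^j) − 21·(7^{j−1} + 3^{j−1}) = (10·7 − 21)7^{j−1} + (10·3 − 21)3^{j−1} = 49·7^{j−1} + 9·3^{j−1} = 7^{j+1} + 3^{j+1}.
By strong induction, P_k = 7^k + 3^k for all k ≥ 1.

P_k = 7^k + 3^k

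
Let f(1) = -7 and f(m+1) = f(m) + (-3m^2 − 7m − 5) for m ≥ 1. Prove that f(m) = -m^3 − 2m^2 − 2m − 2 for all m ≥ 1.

Base case: f(1) = -7, and -1^3 − 2·1^2 − 2·1 − 2 = -7.
Assume f(r) = -r^3 − 2r^2 − 2r − 2.
Then f(r+1) = f(r) + (-3r^2 − 7r − 5) = (-r^3 − 2r^2 − 2r − 2) + (-3r^2 − 7r − 5) = -r^3 − 5r^2 − 9r − 7,
and -(r+1)^3 − 2·(r+1)^2 − 2·(r+1) − 2 = -r^3 − 5r^2 − 9r − 7.
This completes the inductive step, so f(m) = -m^3 − 2m^2 − 2m − 2 for all m ≥ 1.

f(m) = -m^3 − 2m^2 − 2m − 2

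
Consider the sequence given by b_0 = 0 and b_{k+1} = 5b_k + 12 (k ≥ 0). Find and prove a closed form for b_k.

Claim: b_k = 3·5^k − 3.

Base case: b_0 = 0, and 3·5^0 − 3 = 3 − 3 = 0.
Assume b_j = 3·5^j − 3 for some j ≥ 0.
Then b_{j+1} = 5b_j + 12 = 5·(3·5^j − 3) + 12 = 15·5^j − 15 + 12 = 3·5^{j+1} − 3.
So the formula holds for j+1, and by induction b_k = 3·5^k − 3 for all k ≥ 0.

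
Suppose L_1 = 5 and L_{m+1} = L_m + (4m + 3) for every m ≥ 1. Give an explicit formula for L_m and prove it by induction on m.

Claim: L_m = 2m^2 + m + 2.

Base case: L_1 = 5, and 2·1^2 + 1 + 2 = 5.
Assume L_j = 2j^2 + j + 2.
Then L_{j+1} = L_j + (4j + 3) = (2j^2 + j + 2) + (4j + 3) = 2j^2 + 5j + 5,
and 2·(j+1)^2 + (j+1) + 2 = 2j^2 + 5j + 5.
By induction, L_m = 2m^2 + m + 2 for all m ≥ 1.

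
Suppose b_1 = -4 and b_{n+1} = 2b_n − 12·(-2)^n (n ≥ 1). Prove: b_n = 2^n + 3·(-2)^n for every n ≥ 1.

Base case: b_1 = -4, and 2^1 + 3·(-2)^1 = 2 − 6 = -4.
Assume b_r = 2^r + 3·(-2)^r for some r ≥ 1.
Then b_{r+1} = 2b_r − 12·(-2)^r = 2·(2^r + 3·(-2)^r) − 12·(-2)^r = 2^{r+1} + 6·(-2)^r − 12·(-2)^r = 2^{r+1} − 6·(-2)^r = 2^{r+1} + 3·(-2)^{r+1}.
This completes the inductive step, so b_n = 2^n + 3·(-2)^n for all n ≥ 1.

b_n = 2^n + 3·(-2)^n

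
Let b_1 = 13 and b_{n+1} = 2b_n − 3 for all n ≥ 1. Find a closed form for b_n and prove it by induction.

Claim: b_n = 5·2^n + 3.

Base case: b_1 = 13, and 5·2^1 + 3 = 10 + 3 = 13.
Assume b_k = 5·2^k + 3 for some k ≥ 1.
Then b_{k+1} = 2b_k − 3 = 2·(5·2^k + 3) − 3 = 10·2^k + 6 − 3 = 5·2^{k+1} + 3.
Hence b_n = 5·2^n + 3 for every n ≥ 1, by induction.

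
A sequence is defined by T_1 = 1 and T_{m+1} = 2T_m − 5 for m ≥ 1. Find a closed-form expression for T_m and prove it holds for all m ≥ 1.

Claim: T_m = -2^{m+1} + 5.

Base case: T_1 = 1, and -2^{1+1} + 5 = -4 + 5 = 1.
Assume T_j = -2^{j+1} + 5 for some j ≥ 1.
Then T_{j+1} = 2T_j − 5 = 2·(-2^{j+1} + 5) − 5 = -2^{j+2} + 10 − 5 = -2^{j+2} + 5.
So the formula holds for j+1, and by induction T_m = -2^{m+1} + 5 for all m ≥ 1.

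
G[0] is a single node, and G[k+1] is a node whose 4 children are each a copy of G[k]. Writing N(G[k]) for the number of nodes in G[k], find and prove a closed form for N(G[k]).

Claim: N(G[k]) = (4^{k+1} − 1)/3.

Base case: N(G[0]) = 1, and (4^{0+1} − 1)/3 = 1.
Assume N(G[j]) = (4^{j+1} − 1)/3.
Then N(G[j+1]) = 1 + 4N(G[j]) = 1 + 4·(4^{j+1} − 1)/3 = 1 + (4^{j+2} − 4)/3 = (3 + 4^{j+2} − 4)/3 = (4^{j+2} − 1)/3.
This completes the inductive step, so N(G[k]) = (4^{k+1} − 1)/3 for all k ≥ 0.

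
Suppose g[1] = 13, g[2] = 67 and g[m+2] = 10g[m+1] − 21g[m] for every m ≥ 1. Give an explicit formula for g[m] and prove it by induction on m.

Claim: g[m] = 7^m + 2·3^m.

Base cases: g[1] = 13 and 7^1 + 2·3^1 = 13; g[2] = 67 and 7^2 + 2·3^2 = 67.
Assume g[j] = 7^j + 2·3^j for all 1 ≤ j ≤ k, where k ≥ 2.
Then g[k+1] = 10g[k] − 21g[k−1] = 10·(7^k + 2·3^k) − 21·(7^{k−1} + 2·3^{k−1}) = (10·7 − 21)7^{k−1} + 2·(10·3 − 21)3^{k−1} = 49·7^{k−1} + 18·3^{k−1} = 7^{k+1} + 2·3^{k+1}.
By strong induction, g[m] = 7^m + 2·3^m for all m ≥ 1.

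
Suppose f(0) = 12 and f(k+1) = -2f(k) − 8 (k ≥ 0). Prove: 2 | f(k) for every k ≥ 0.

Base case: f(0) = 12 = 2·6, so 2 | f(0).
Assume 2 | f(r), so f(r) = 2t for some integer t.
Then f(r+1) = -2f(r) − 8 = -2·(2t) − 8 = 2(-2t − 4), so 2 | f(r+1).
By induction, 2 | f(k) for all k ≥ 0.

2 | f(k)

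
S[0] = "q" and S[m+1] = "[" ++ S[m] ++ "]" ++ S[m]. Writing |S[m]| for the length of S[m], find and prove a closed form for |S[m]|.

Claim: |S[m]| = 3·2^m − 2.

Base case: |S[0]| = 1, and 3·2^0 − 2 = 1.
Assume |S[k]| = 3·2^k − 2.
Then |S[k+1]| = 1 + |S[k]| + 1 + |S[k]| = 2|S[k]| + 2 = 2(3·2^k − 2) + 2 = 3·2^{k+1} − 4 + 2 = 3·2^{k+1} − 2.
This completes the inductive step, so |S[m]| = 3·2^m − 2 for all m ≥ 0.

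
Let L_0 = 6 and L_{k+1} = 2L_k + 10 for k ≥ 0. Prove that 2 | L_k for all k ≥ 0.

Base case: L_0 = 6 = 2·3, so 2 | L_0.
Assume 2 | L_r, so L_r = 2t for some integer t.
Then L_{r+1} = 2L_r + 10 = 2·(2t) + 10 = 2(2t + 5), so 2 | L_{r+1}.
Hence 2 | L_k for every k ≥ 0, by induction.

2 | L_k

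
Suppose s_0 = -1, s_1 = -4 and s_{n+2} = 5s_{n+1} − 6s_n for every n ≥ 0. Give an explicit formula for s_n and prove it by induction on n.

Claim: s_n = 2^n − 2·3^n.

Base cases: s_0 = -1 and 2^0 − 2·3^0 = -1; s_1 = -4 and 2^1 − 2·3^1 = -4.
Assume s_j = 2^j − 2·3^j for all 0 ≤ j ≤ r, where r ≥ 1.
Then s_{r+1} = 5s_r − 6s_{r−1} = 5·(2^r − 2·3^r) − 6·(2^{r−1} − 2·3^{r−1}) = (5·2 − 6)2^{r−1} − 2·(5·3 − 6)3^{r−1} = 4·2^{r−1} − 18·3^{r−1} = 2^{r+1} − 2·3^{r+1}.
So the formula holds for r+1, and by strong induction s_n = 2^n − 2·3^n for all n ≥ 0.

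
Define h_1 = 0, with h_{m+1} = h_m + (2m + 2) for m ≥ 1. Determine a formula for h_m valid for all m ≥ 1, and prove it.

Claim: h_m = m^2 + m − 2.

Base case: h_1 = 0, and 1^2 + 1 − 2 = 0.
Assume h_k = k^2 + k − 2.
Then h_{k+1} = h_k + (2k + 2) = (k^2 + k − 2) + (2k + 2) = k^2 + 3k,
and (k+1)^2 + (k+1) − 2 = k^2 + 3k.
By induction, h_m = m^2 + m − 2 for all m ≥ 1.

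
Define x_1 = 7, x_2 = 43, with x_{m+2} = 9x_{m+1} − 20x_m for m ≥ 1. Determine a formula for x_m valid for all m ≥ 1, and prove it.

Claim: x_m = 3·5^m − 2·4^m.

Base cases: x_1 = 7 and 3·5^1 − 2·4^1 = 7; x_2 = 43 and 3·5^2 − 2·4^2 = 43.
Assume x_i = 3·5^i − 2·4^i for all 1 ≤ i ≤ j, where j ≥ 2.
Then x_{j+1} = 9x_j − 20x_{j−1} = 9·(3·5^j − 2·4^j) − 20·(3·5^{j−1} − 2·4^{j−1}) = 3·(9·5 − 20)5^{j−1} − 2·(9·4 − 20)4^{j−1} = 75·5^{j−1} − 32·4^{j−1} = 3·5^{j+1} − 2·4^{j+1}.
So the formula holds for j+1, and by strong induction x_m = 3·5^m − 2·4^m for all m ≥ 1.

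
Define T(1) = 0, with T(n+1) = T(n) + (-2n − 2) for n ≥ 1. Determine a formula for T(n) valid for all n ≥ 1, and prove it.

Claim: T(n) = -n^2 − n + 2.

Base case: T(1) = 0, and -1^2 − 1 + 2 = 0.
Assume T(m) = -m^2 − m + 2.
Then T(m+1) = T(m) + (-2m − 2) = (-m^2 − m + 2) + (-2m − 2) = -m^2 − 3m,
and -(m+1)^2 − (m+1) + 2 = -m^2 − 3m.
This completes the inductive step, so T(n) = -n^2 − n + 2 for all n ≥ 1.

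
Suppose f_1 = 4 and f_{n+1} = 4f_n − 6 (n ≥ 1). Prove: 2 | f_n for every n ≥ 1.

Base case: f_1 = 4 = 2·2, so 2 | f_1.
Assume 2 | f_m, so f_m = 2t for some integer t.
Then f_{m+1} = 4f_m − 6 = 4·(2t) − 6 = 2(4t − 3), so 2 | f_{m+1}.
This completes the inductive step, so 2 | f_n for all n ≥ 1.

2 | f_n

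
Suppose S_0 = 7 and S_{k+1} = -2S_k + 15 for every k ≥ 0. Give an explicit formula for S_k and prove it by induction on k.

Claim: S_k = 2·(-2)^k + 5.

Base case: S_0 = 7, and 2·(-2)^0 + 5 = 2 + 5 = 7.
Assume S_m = 2·(-2)^m + 5 for some m ≥ 0.
Then S_{m+1} = -2S_m + 15 = -2·(2·(-2)^m + 5) + 15 = -4·(-2)^m − 10 + 15 = 2·(-2)^{m+1} + 5.
Hence S_k = 2·(-2)^k + 5 for every k ≥ 0, by induction.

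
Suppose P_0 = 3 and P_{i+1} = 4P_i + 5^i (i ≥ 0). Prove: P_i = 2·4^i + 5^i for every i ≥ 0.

Base case: P_0 = 3, and 2·4^0 + 5^0 = 2 + 1 = 3.
Assume P_r = 2·4^r + 5^r for some r ≥ 0.
Then P_{r+1} = 4P_r + 5^r = 4·(2·4^r + 5^r) + 5^r = 2·4^{r+1} + 4·5^r + 5^r = 2·4^{r+1} + 5·5^r = 2·4^{r+1} + 5^{r+1}.
Hence P_i = 2·4^i + 5^i for every i ≥ 0, by induction.

P_i = 2·4^i + 5^i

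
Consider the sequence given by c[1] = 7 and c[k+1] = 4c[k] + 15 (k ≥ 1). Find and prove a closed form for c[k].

Claim: c[k] = 3·4^k − 5.

Base case: c[1] = 7, and 3·4^1 − 5 = 12 − 5 = 7.
Assume c[m] = 3·4^m − 5 for some m ≥ 1.
Then c[m+1] = 4c[m] + 15 = 4·(3·4^m − 5) + 15 = 12·4^m − 20 + 15 = 3·4^{m+1} − 5.
So the formula holds for m+1, and by induction c[k] = 3·4^k − 5 for all k ≥ 1.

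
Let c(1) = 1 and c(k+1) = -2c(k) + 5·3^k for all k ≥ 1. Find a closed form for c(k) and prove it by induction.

Claim: c(k) = (-2)^k + 3^k.

Base case: c(1) = 1, and (-2)^1 + 3^1 = -2 + 3 = 1.
Assume c(j) = (-2)^j + 3^j for some j ≥ 1.
Then c(j+1) = -2c(j) + 5·3^j = -2·((-2)^j + 3^j) + 5·3^j = (-2)^{j+1} − 2·3^j + 5·3^j = (-2)^{j+1} + 3·3^j = (-2)^{j+1} + 3^{j+1}.
Hence c(k) = (-2)^k + 3^k for every k ≥ 1, by induction.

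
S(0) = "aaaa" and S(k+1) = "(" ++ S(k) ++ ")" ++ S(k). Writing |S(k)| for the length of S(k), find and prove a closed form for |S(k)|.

Claim: |S(k)| = 6·2^k − 2.

Base case: |S(0)| = 4, and 6·2^0 − 2 = 4.
Assume |S(j)| = 6·2^j − 2.
Then |S(j+1)| = 1 + |S(j)| + 1 + |S(j)| = 2|S(j)| + 2 = 2(6·2^j − 2) + 2 = 6·2^{j+1} − 4 + 2 = 6·2^{j+1} − 2.
Hence |S(k)| = 6·2^k − 2 for every k ≥ 0, by induction.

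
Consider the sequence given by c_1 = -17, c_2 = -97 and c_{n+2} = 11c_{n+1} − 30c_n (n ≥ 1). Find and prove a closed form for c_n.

Claim: c_n = -5^n − 2·6^n.

Base cases: c_1 = -17 and -5^1 − 2·6^1 = -17; c_2 = -97 and -5^2 − 2·6^2 = -97.
Assume c_i = -5^i − 2·6^i for all 1 ≤ i ≤ j, where j ≥ 2.
Then c_{j+1} = 11c_j − 30c_{j−1} = 11·(-5^j − 2·6^j) − 30·(-5^{j−1} − 2·6^{j−1}) = -(11·5 − 30)5^{j−1} − 2·(11·6 − 30)6^{j−1} = -25·5^{j−1} − 72·6^{j−1} = -5^{j+1} − 2·6^{j+1}.
This completes the inductive step, so c_n = -5^n − 2·6^n for all n ≥ 1.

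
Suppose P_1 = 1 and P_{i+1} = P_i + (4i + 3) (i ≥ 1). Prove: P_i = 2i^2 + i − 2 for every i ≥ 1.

Base case: P_1 = 1, and 2·1^2 + 1 − 2 = 1.
Assume P_k = 2k^2 + k − 2.
Then P_{k+1} = P_k + (4k + 3) = (2k^2 + k − 2) + (4k + 3) = 2k^2 + 5k + 1,
and 2·(k+1)^2 + (k+1) − 2 = 2k^2 + 5k + 1.
By induction, P_i = 2i^2 + i − 2 for all i ≥ 1.

P_i = 2i^2 + i − 2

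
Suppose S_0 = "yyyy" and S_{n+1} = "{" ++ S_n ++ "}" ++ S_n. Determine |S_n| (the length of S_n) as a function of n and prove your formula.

Claim: |S_n| = 6·2^n − 2.

Base case: |S_0| = 4, and 6·2^0 − 2 = 4.
Assume |S_j| = 6·2^j − 2.
Then |S_{j+1}| = 1 + |S_j| + 1 + |S_j| = 2|S_j| + 2 = 2(6·2^j − 2) + 2 = 6·2^{j+1} − 4 + 2 = 6·2^{j+1} − 2.
By induction, |S_n| = 6·2^n − 2 for all n ≥ 0.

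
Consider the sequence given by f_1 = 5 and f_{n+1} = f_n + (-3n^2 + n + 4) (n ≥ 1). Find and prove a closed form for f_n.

Claim: f_n = -n^3 + 2n^2 + 3n + 1.

Base case: f_1 = 5, and -1^3 + 2·1^2 + 3·1 + 1 = 5.
Assume f_m = -m^3 + 2m^2 + 3m + 1.
Then f_{m+1} = f_m + (-3m^2 + m + 4) = (-m^3 + 2m^2 + 3m + 1) + (-3m^2 + m + 4) = -m^3 − m^2 + 4m + 5,
and -(m+1)^3 + 2·(m+1)^2 + 3·(m+1) + 1 = -m^3 − m^2 + 4m + 5.
Hence f_n = -n^3 + 2n^2 + 3n + 1 for every n ≥ 1, by induction.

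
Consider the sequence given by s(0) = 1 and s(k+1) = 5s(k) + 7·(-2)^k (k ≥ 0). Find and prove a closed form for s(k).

Claim: s(k) = 2·5^k − (-2)^k.

Base case: s(0) = 1, and 2·5^0 − (-2)^0 = 2 − 1 = 1.
Assume s(m) = 2·5^m − (-2)^m for some m ≥ 0.
Then s(m+1) = 5s(m) + 7·(-2)^m = 5·(2·5^m − (-2)^m) + 7·(-2)^m = 2·5^{m+1} − 5·(-2)^m + 7·(-2)^m = 2·5^{m+1} + 2·(-2)^m = 2·5^{m+1} − (-2)^{m+1}.
By induction, s(k) = 2·5^k − (-2)^k for all k ≥ 0.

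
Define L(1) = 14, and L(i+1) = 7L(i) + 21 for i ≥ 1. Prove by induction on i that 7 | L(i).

Base case: L(1) = 14 = 7·2, so 7 | L(1).
Assume 7 | L(m), so L(m) = 7t for some integer t.
Then L(m+1) = 7L(m) + 21 = 7·(7t) + 21 = 7(7t + 3), so 7 | L(m+1).
This completes the inductive step, so 7 | L(i) for all i ≥ 1.

7 | L(i)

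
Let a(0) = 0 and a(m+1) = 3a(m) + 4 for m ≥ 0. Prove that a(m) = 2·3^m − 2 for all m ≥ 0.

Base case: a(0) = 0, and 2·3^0 − 2 = 2 − 2 = 0.
Assume a(k) = 2·3^k − 2 for some k ≥ 0.
Then a(k+1) = 3a(k) + 4 = 3·(2·3^k − 2) + 4 = 6·3^k − 6 + 4 = 2·3^{k+1} − 2.
Hence a(m) = 2·3^m − 2 for every m ≥ 0, by induction.

a(m) = 2·3^m − 2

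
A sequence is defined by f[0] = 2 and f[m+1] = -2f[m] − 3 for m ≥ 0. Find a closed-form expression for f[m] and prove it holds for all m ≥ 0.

Claim: f[m] = 3·(-2)^m − 1.

Base case: f[0] = 2, and 3·(-2)^0 − 1 = 3 − 1 = 2.
Assume f[k] = 3·(-2)^k − 1 for some k ≥ 0.
Then f[k+1] = -2f[k] − 3 = -2·(3·(-2)^k − 1) − 3 = -6·(-2)^k + 2 − 3 = 3·(-2)^{k+1} − 1.
So the formula holds for k+1, and by induction f[m] = 3·(-2)^m − 1 for all m ≥ 0.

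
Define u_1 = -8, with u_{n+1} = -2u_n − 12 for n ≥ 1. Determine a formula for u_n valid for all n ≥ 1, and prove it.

Claim: u_n = 2·(-2)^n − 4.

Base case: u_1 = -8, and 2·(-2)^1 − 4 = -4 − 4 = -8.
Assume u_r = 2·(-2)^r − 4 for some r ≥ 1.
Then u_{r+1} = -2u_r − 12 = -2·(2·(-2)^r − 4) − 12 = -4·(-2)^r + 8 − 12 = 2·(-2)^{r+1} − 4.
By induction, u_n = 2·(-2)^n − 4 for all n ≥ 1.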